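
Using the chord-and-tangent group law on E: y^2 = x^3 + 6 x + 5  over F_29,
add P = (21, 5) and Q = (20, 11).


P != Q, so use the chord formula.
s = (y2 - y1) / (x2 - x1) = (6) / (28) mod 29 = 23
x3 = s^2 - x1 - x2 mod 29 = 23^2 - 21 - 20 = 24
y3 = s (x1 - x3) - y1 mod 29 = 23 * (21 - 24) - 5 = 13

P + Q = (24, 13)


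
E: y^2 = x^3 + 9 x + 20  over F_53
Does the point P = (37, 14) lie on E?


Check whether y^2 = x^3 + 9 x + 20 (mod 53) for (x, y) = (37, 14).
LHS: y^2 = 14^2 mod 53 = 37
RHS: x^3 + 9 x + 20 = 37^3 + 9*37 + 20 mod 53 = 20
LHS != RHS

No, not on the curve


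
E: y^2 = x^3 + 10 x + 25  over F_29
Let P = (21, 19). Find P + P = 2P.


Doubling: s = (3 x1^2 + a) / (2 y1)
s = (3*21^2 + 10) / (2*19) mod 29 = 16
x3 = s^2 - 2 x1 mod 29 = 16^2 - 2*21 = 11
y3 = s (x1 - x3) - y1 mod 29 = 16 * (21 - 11) - 19 = 25

2P = (11, 25)


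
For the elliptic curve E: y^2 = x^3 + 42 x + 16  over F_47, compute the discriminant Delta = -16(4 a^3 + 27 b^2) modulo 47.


4 a^3 + 27 b^2 = 4*42^3 + 27*16^2 = 296352 + 6912 = 303264
Delta = -16 * (303264) = -4852224
Delta mod 47 = 9

Delta = 9 (mod 47)


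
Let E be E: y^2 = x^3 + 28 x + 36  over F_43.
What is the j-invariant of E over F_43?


Delta = -16(4 a^3 + 27 b^2) mod 43 = 42
-1728 * (4 a)^3 = -1728 * (4*28)^3 mod 43 = 2
j = 2 * 42^(-1) mod 43 = 41

j = 41 (mod 43)


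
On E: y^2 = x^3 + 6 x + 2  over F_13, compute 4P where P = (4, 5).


k = 4 = 100_2 (binary, LSB first: 001)
Double-and-add from P = (4, 5):
  bit 0 = 0: acc unchanged = O
  bit 1 = 0: acc unchanged = O
  bit 2 = 1: acc = O + (4, 5) = (4, 5)

4P = (4, 5)


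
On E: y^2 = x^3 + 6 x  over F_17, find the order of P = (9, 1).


Compute successive multiples of P until we hit O:
  1P = (9, 1)
  2P = (8, 13)
  3P = (8, 4)
  4P = (9, 16)
  5P = O

ord(P) = 5


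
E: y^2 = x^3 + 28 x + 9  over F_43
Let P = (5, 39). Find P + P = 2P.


Doubling: s = (3 x1^2 + a) / (2 y1)
s = (3*5^2 + 28) / (2*39) mod 43 = 14
x3 = s^2 - 2 x1 mod 43 = 14^2 - 2*5 = 14
y3 = s (x1 - x3) - y1 mod 43 = 14 * (5 - 14) - 39 = 7

2P = (14, 7)


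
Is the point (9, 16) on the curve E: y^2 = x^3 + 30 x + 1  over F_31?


Check whether y^2 = x^3 + 30 x + 1 (mod 31) for (x, y) = (9, 16).
LHS: y^2 = 16^2 mod 31 = 8
RHS: x^3 + 30 x + 1 = 9^3 + 30*9 + 1 mod 31 = 8
LHS = RHS

Yes, on the curve


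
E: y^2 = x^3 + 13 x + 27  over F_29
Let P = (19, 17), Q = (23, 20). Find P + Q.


P != Q, so use the chord formula.
s = (y2 - y1) / (x2 - x1) = (3) / (4) mod 29 = 8
x3 = s^2 - x1 - x2 mod 29 = 8^2 - 19 - 23 = 22
y3 = s (x1 - x3) - y1 mod 29 = 8 * (19 - 22) - 17 = 17

P + Q = (22, 17)


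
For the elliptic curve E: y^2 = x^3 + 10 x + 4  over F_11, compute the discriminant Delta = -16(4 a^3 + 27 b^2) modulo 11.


4 a^3 + 27 b^2 = 4*10^3 + 27*4^2 = 4000 + 432 = 4432
Delta = -16 * (4432) = -70912
Delta mod 11 = 5

Delta = 5 (mod 11)


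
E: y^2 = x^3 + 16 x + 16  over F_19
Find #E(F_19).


For each x in F_19, count y with y^2 = x^3 + 16 x + 16 mod 19:
  x = 0: RHS = 16, y in [4, 15]  -> 2 point(s)
  x = 4: RHS = 11, y in [7, 12]  -> 2 point(s)
  x = 6: RHS = 5, y in [9, 10]  -> 2 point(s)
  x = 10: RHS = 17, y in [6, 13]  -> 2 point(s)
  x = 12: RHS = 17, y in [6, 13]  -> 2 point(s)
  x = 14: RHS = 1, y in [1, 18]  -> 2 point(s)
  x = 16: RHS = 17, y in [6, 13]  -> 2 point(s)
Affine points: 14. Add the point at infinity: total = 15.

#E(F_19) = 15


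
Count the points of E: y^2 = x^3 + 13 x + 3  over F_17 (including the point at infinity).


For each x in F_17, count y with y^2 = x^3 + 13 x + 3 mod 17:
  x = 1: RHS = 0, y in [0]  -> 1 point(s)
  x = 3: RHS = 1, y in [1, 16]  -> 2 point(s)
  x = 4: RHS = 0, y in [0]  -> 1 point(s)
  x = 6: RHS = 8, y in [5, 12]  -> 2 point(s)
  x = 9: RHS = 16, y in [4, 13]  -> 2 point(s)
  x = 11: RHS = 15, y in [7, 10]  -> 2 point(s)
  x = 12: RHS = 0, y in [0]  -> 1 point(s)
Affine points: 11. Add the point at infinity: total = 12.

#E(F_17) = 12


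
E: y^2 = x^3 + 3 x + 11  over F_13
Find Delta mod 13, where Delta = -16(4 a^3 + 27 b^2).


4 a^3 + 27 b^2 = 4*3^3 + 27*11^2 = 108 + 3267 = 3375
Delta = -16 * (3375) = -54000
Delta mod 13 = 2

Delta = 2 (mod 13)


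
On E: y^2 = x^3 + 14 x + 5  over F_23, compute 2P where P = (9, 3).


Doubling: s = (3 x1^2 + a) / (2 y1)
s = (3*9^2 + 14) / (2*3) mod 23 = 16
x3 = s^2 - 2 x1 mod 23 = 16^2 - 2*9 = 8
y3 = s (x1 - x3) - y1 mod 23 = 16 * (9 - 8) - 3 = 13

2P = (8, 13)


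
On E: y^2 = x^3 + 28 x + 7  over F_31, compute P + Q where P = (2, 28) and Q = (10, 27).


P != Q, so use the chord formula.
s = (y2 - y1) / (x2 - x1) = (30) / (8) mod 31 = 27
x3 = s^2 - x1 - x2 mod 31 = 27^2 - 2 - 10 = 4
y3 = s (x1 - x3) - y1 mod 31 = 27 * (2 - 4) - 28 = 11

P + Q = (4, 11)


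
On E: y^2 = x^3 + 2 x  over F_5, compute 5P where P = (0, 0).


k = 5 = 101_2 (binary, LSB first: 101)
Double-and-add from P = (0, 0):
  bit 0 = 1: acc = O + (0, 0) = (0, 0)
  bit 1 = 0: acc unchanged = (0, 0)
  bit 2 = 1: acc = (0, 0) + O = (0, 0)

5P = (0, 0)


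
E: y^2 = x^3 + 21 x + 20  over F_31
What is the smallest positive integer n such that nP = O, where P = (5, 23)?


Compute successive multiples of P until we hit O:
  1P = (5, 23)
  2P = (26, 10)
  3P = (2, 15)
  4P = (7, 13)
  5P = (13, 17)
  6P = (0, 12)
  7P = (11, 1)
  8P = (25, 9)
  ... (continuing to 37P)
  37P = O

ord(P) = 37


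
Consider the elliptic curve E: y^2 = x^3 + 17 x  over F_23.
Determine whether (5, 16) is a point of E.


Check whether y^2 = x^3 + 17 x + 0 (mod 23) for (x, y) = (5, 16).
LHS: y^2 = 16^2 mod 23 = 3
RHS: x^3 + 17 x + 0 = 5^3 + 17*5 + 0 mod 23 = 3
LHS = RHS

Yes, on the curve


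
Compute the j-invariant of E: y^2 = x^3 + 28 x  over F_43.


Delta = -16(4 a^3 + 27 b^2) mod 43 = 11
-1728 * (4 a)^3 = -1728 * (4*28)^3 mod 43 = 2
j = 2 * 11^(-1) mod 43 = 8

j = 8 (mod 43)


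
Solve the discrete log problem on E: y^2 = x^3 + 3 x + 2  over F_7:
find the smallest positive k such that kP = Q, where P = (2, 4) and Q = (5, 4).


Enumerate multiples of P until we hit Q = (5, 4):
  1P = (2, 4)
  2P = (4, 1)
  3P = (5, 4)
Match found at i = 3.

k = 3


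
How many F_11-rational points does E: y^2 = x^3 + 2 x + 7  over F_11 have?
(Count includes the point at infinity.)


For each x in F_11, count y with y^2 = x^3 + 2 x + 7 mod 11:
  x = 6: RHS = 4, y in [2, 9]  -> 2 point(s)
  x = 7: RHS = 1, y in [1, 10]  -> 2 point(s)
  x = 10: RHS = 4, y in [2, 9]  -> 2 point(s)
Affine points: 6. Add the point at infinity: total = 7.

#E(F_11) = 7


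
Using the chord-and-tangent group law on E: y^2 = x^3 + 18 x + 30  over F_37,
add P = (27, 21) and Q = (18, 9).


P != Q, so use the chord formula.
s = (y2 - y1) / (x2 - x1) = (25) / (28) mod 37 = 26
x3 = s^2 - x1 - x2 mod 37 = 26^2 - 27 - 18 = 2
y3 = s (x1 - x3) - y1 mod 37 = 26 * (27 - 2) - 21 = 0

P + Q = (2, 0)


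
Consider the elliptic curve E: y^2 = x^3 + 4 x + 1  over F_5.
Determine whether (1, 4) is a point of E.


Check whether y^2 = x^3 + 4 x + 1 (mod 5) for (x, y) = (1, 4).
LHS: y^2 = 4^2 mod 5 = 1
RHS: x^3 + 4 x + 1 = 1^3 + 4*1 + 1 mod 5 = 1
LHS = RHS

Yes, on the curve


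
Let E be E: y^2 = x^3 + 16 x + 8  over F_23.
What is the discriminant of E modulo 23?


4 a^3 + 27 b^2 = 4*16^3 + 27*8^2 = 16384 + 1728 = 18112
Delta = -16 * (18112) = -289792
Delta mod 23 = 8

Delta = 8 (mod 23)


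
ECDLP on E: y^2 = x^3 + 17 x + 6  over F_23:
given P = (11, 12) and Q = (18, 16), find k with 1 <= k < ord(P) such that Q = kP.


Enumerate multiples of P until we hit Q = (18, 16):
  1P = (11, 12)
  2P = (7, 13)
  3P = (18, 7)
  4P = (10, 7)
  5P = (4, 0)
  6P = (10, 16)
  7P = (18, 16)
Match found at i = 7.

k = 7


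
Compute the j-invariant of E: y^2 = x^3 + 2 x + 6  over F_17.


Delta = -16(4 a^3 + 27 b^2) mod 17 = 1
-1728 * (4 a)^3 = -1728 * (4*2)^3 mod 17 = 12
j = 12 * 1^(-1) mod 17 = 12

j = 12 (mod 17)


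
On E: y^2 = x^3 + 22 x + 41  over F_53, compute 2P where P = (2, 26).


Doubling: s = (3 x1^2 + a) / (2 y1)
s = (3*2^2 + 22) / (2*26) mod 53 = 19
x3 = s^2 - 2 x1 mod 53 = 19^2 - 2*2 = 39
y3 = s (x1 - x3) - y1 mod 53 = 19 * (2 - 39) - 26 = 13

2P = (39, 13)


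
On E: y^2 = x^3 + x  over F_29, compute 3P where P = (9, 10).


k = 3 = 11_2 (binary, LSB first: 11)
Double-and-add from P = (9, 10):
  bit 0 = 1: acc = O + (9, 10) = (9, 10)
  bit 1 = 1: acc = (9, 10) + (16, 9) = (20, 4)

3P = (20, 4)


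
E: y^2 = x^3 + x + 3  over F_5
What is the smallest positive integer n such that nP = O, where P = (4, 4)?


Compute successive multiples of P until we hit O:
  1P = (4, 4)
  2P = (1, 0)
  3P = (4, 1)
  4P = O

ord(P) = 4


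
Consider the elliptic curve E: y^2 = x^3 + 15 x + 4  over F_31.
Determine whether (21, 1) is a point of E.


Check whether y^2 = x^3 + 15 x + 4 (mod 31) for (x, y) = (21, 1).
LHS: y^2 = 1^2 mod 31 = 1
RHS: x^3 + 15 x + 4 = 21^3 + 15*21 + 4 mod 31 = 1
LHS = RHS

Yes, on the curve


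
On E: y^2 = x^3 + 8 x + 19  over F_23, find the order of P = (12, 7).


Compute successive multiples of P until we hit O:
  1P = (12, 7)
  2P = (17, 10)
  3P = (10, 8)
  4P = (7, 2)
  5P = (5, 0)
  6P = (7, 21)
  7P = (10, 15)
  8P = (17, 13)
  ... (continuing to 10P)
  10P = O

ord(P) = 10


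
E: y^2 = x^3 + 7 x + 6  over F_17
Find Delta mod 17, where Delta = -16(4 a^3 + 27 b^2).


4 a^3 + 27 b^2 = 4*7^3 + 27*6^2 = 1372 + 972 = 2344
Delta = -16 * (2344) = -37504
Delta mod 17 = 15

Delta = 15 (mod 17)


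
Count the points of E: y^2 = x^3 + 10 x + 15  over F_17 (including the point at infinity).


For each x in F_17, count y with y^2 = x^3 + 10 x + 15 mod 17:
  x = 0: RHS = 15, y in [7, 10]  -> 2 point(s)
  x = 1: RHS = 9, y in [3, 14]  -> 2 point(s)
  x = 2: RHS = 9, y in [3, 14]  -> 2 point(s)
  x = 3: RHS = 4, y in [2, 15]  -> 2 point(s)
  x = 4: RHS = 0, y in [0]  -> 1 point(s)
  x = 6: RHS = 2, y in [6, 11]  -> 2 point(s)
  x = 9: RHS = 1, y in [1, 16]  -> 2 point(s)
  x = 13: RHS = 13, y in [8, 9]  -> 2 point(s)
  x = 14: RHS = 9, y in [3, 14]  -> 2 point(s)
  x = 15: RHS = 4, y in [2, 15]  -> 2 point(s)
  x = 16: RHS = 4, y in [2, 15]  -> 2 point(s)
Affine points: 21. Add the point at infinity: total = 22.

#E(F_17) = 22


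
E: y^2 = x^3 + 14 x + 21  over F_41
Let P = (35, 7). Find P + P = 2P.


Doubling: s = (3 x1^2 + a) / (2 y1)
s = (3*35^2 + 14) / (2*7) mod 41 = 38
x3 = s^2 - 2 x1 mod 41 = 38^2 - 2*35 = 21
y3 = s (x1 - x3) - y1 mod 41 = 38 * (35 - 21) - 7 = 33

2P = (21, 33)


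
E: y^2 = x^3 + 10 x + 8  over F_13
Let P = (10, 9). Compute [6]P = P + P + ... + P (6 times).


k = 6 = 110_2 (binary, LSB first: 011)
Double-and-add from P = (10, 9):
  bit 0 = 0: acc unchanged = O
  bit 1 = 1: acc = O + (2, 6) = (2, 6)
  bit 2 = 1: acc = (2, 6) + (12, 6) = (12, 7)

6P = (12, 7)


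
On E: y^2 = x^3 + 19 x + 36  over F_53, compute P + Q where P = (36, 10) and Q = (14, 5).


P != Q, so use the chord formula.
s = (y2 - y1) / (x2 - x1) = (48) / (31) mod 53 = 46
x3 = s^2 - x1 - x2 mod 53 = 46^2 - 36 - 14 = 52
y3 = s (x1 - x3) - y1 mod 53 = 46 * (36 - 52) - 10 = 49

P + Q = (52, 49)


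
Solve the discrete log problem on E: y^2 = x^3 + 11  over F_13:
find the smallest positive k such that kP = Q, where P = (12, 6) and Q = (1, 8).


Enumerate multiples of P until we hit Q = (1, 8):
  1P = (12, 6)
  2P = (11, 4)
  3P = (7, 4)
  4P = (3, 8)
  5P = (8, 9)
  6P = (9, 8)
  7P = (4, 6)
  8P = (10, 7)
  9P = (1, 8)
Match found at i = 9.

k = 9


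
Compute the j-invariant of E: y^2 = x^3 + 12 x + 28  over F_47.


Delta = -16(4 a^3 + 27 b^2) mod 47 = 40
-1728 * (4 a)^3 = -1728 * (4*12)^3 mod 47 = 11
j = 11 * 40^(-1) mod 47 = 32

j = 32 (mod 47)


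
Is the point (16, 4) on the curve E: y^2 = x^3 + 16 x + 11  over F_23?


Check whether y^2 = x^3 + 16 x + 11 (mod 23) for (x, y) = (16, 4).
LHS: y^2 = 4^2 mod 23 = 16
RHS: x^3 + 16 x + 11 = 16^3 + 16*16 + 11 mod 23 = 16
LHS = RHS

Yes, on the curve


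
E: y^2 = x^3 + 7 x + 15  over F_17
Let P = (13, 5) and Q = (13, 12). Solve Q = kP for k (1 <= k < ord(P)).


Enumerate multiples of P until we hit Q = (13, 12):
  1P = (13, 5)
  2P = (0, 7)
  3P = (0, 10)
  4P = (13, 12)
Match found at i = 4.

k = 4


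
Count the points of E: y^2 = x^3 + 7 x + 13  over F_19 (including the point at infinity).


For each x in F_19, count y with y^2 = x^3 + 7 x + 13 mod 19:
  x = 2: RHS = 16, y in [4, 15]  -> 2 point(s)
  x = 3: RHS = 4, y in [2, 17]  -> 2 point(s)
  x = 6: RHS = 5, y in [9, 10]  -> 2 point(s)
  x = 7: RHS = 6, y in [5, 14]  -> 2 point(s)
  x = 8: RHS = 11, y in [7, 12]  -> 2 point(s)
  x = 9: RHS = 7, y in [8, 11]  -> 2 point(s)
  x = 10: RHS = 0, y in [0]  -> 1 point(s)
  x = 12: RHS = 1, y in [1, 18]  -> 2 point(s)
  x = 14: RHS = 5, y in [9, 10]  -> 2 point(s)
  x = 15: RHS = 16, y in [4, 15]  -> 2 point(s)
  x = 18: RHS = 5, y in [9, 10]  -> 2 point(s)
Affine points: 21. Add the point at infinity: total = 22.

#E(F_19) = 22


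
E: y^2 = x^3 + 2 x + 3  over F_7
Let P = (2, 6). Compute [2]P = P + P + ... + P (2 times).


k = 2 = 10_2 (binary, LSB first: 01)
Double-and-add from P = (2, 6):
  bit 0 = 0: acc unchanged = O
  bit 1 = 1: acc = O + (3, 1) = (3, 1)

2P = (3, 1)


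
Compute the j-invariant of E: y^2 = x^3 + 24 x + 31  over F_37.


Delta = -16(4 a^3 + 27 b^2) mod 37 = 33
-1728 * (4 a)^3 = -1728 * (4*24)^3 mod 37 = 23
j = 23 * 33^(-1) mod 37 = 22

j = 22 (mod 37)


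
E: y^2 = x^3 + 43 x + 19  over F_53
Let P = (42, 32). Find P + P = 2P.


Doubling: s = (3 x1^2 + a) / (2 y1)
s = (3*42^2 + 43) / (2*32) mod 53 = 8
x3 = s^2 - 2 x1 mod 53 = 8^2 - 2*42 = 33
y3 = s (x1 - x3) - y1 mod 53 = 8 * (42 - 33) - 32 = 40

2P = (33, 40)


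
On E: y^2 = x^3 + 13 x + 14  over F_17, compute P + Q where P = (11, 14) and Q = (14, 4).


P != Q, so use the chord formula.
s = (y2 - y1) / (x2 - x1) = (7) / (3) mod 17 = 8
x3 = s^2 - x1 - x2 mod 17 = 8^2 - 11 - 14 = 5
y3 = s (x1 - x3) - y1 mod 17 = 8 * (11 - 5) - 14 = 0

P + Q = (5, 0)


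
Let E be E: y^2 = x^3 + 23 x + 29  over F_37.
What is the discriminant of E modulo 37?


4 a^3 + 27 b^2 = 4*23^3 + 27*29^2 = 48668 + 22707 = 71375
Delta = -16 * (71375) = -1142000
Delta mod 37 = 5

Delta = 5 (mod 37)


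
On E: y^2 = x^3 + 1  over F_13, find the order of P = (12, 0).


Compute successive multiples of P until we hit O:
  1P = (12, 0)
  2P = O

ord(P) = 2


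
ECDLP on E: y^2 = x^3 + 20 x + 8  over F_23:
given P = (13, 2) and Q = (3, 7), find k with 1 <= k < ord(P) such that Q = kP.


Enumerate multiples of P until we hit Q = (3, 7):
  1P = (13, 2)
  2P = (3, 16)
  3P = (20, 17)
  4P = (19, 18)
  5P = (16, 13)
  6P = (10, 9)
  7P = (8, 17)
  8P = (11, 15)
  9P = (1, 12)
  10P = (18, 6)
  11P = (0, 13)
  12P = (5, 16)
  13P = (21, 12)
  14P = (15, 7)
  15P = (7, 13)
  16P = (7, 10)
  17P = (15, 16)
  18P = (21, 11)
  19P = (5, 7)
  20P = (0, 10)
  21P = (18, 17)
  22P = (1, 11)
  23P = (11, 8)
  24P = (8, 6)
  25P = (10, 14)
  26P = (16, 10)
  27P = (19, 5)
  28P = (20, 6)
  29P = (3, 7)
Match found at i = 29.

k = 29


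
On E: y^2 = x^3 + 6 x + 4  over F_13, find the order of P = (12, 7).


Compute successive multiples of P until we hit O:
  1P = (12, 7)
  2P = (5, 4)
  3P = (6, 3)
  4P = (7, 5)
  5P = (3, 7)
  6P = (11, 6)
  7P = (4, 1)
  8P = (0, 2)
  ... (continuing to 17P)
  17P = O

ord(P) = 17


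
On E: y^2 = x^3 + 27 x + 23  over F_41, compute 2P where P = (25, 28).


Doubling: s = (3 x1^2 + a) / (2 y1)
s = (3*25^2 + 27) / (2*28) mod 41 = 12
x3 = s^2 - 2 x1 mod 41 = 12^2 - 2*25 = 12
y3 = s (x1 - x3) - y1 mod 41 = 12 * (25 - 12) - 28 = 5

2P = (12, 5)


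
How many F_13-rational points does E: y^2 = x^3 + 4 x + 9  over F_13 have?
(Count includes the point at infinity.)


For each x in F_13, count y with y^2 = x^3 + 4 x + 9 mod 13:
  x = 0: RHS = 9, y in [3, 10]  -> 2 point(s)
  x = 1: RHS = 1, y in [1, 12]  -> 2 point(s)
  x = 2: RHS = 12, y in [5, 8]  -> 2 point(s)
  x = 3: RHS = 9, y in [3, 10]  -> 2 point(s)
  x = 7: RHS = 3, y in [4, 9]  -> 2 point(s)
  x = 10: RHS = 9, y in [3, 10]  -> 2 point(s)
  x = 12: RHS = 4, y in [2, 11]  -> 2 point(s)
Affine points: 14. Add the point at infinity: total = 15.

#E(F_13) = 15


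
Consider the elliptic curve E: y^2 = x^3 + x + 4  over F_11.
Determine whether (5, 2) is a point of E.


Check whether y^2 = x^3 + 1 x + 4 (mod 11) for (x, y) = (5, 2).
LHS: y^2 = 2^2 mod 11 = 4
RHS: x^3 + 1 x + 4 = 5^3 + 1*5 + 4 mod 11 = 2
LHS != RHS

No, not on the curve


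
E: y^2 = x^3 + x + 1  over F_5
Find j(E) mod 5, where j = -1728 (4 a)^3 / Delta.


Delta = -16(4 a^3 + 27 b^2) mod 5 = 4
-1728 * (4 a)^3 = -1728 * (4*1)^3 mod 5 = 3
j = 3 * 4^(-1) mod 5 = 2

j = 2 (mod 5)


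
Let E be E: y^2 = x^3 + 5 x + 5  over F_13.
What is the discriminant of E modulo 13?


4 a^3 + 27 b^2 = 4*5^3 + 27*5^2 = 500 + 675 = 1175
Delta = -16 * (1175) = -18800
Delta mod 13 = 11

Delta = 11 (mod 13)


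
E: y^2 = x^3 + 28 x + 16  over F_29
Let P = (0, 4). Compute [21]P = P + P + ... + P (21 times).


k = 21 = 10101_2 (binary, LSB first: 10101)
Double-and-add from P = (0, 4):
  bit 0 = 1: acc = O + (0, 4) = (0, 4)
  bit 1 = 0: acc unchanged = (0, 4)
  bit 2 = 1: acc = (0, 4) + (28, 25) = (7, 27)
  bit 3 = 0: acc unchanged = (7, 27)
  bit 4 = 1: acc = (7, 27) + (21, 18) = (6, 20)

21P = (6, 20)


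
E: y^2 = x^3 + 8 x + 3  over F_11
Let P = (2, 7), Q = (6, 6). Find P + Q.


P != Q, so use the chord formula.
s = (y2 - y1) / (x2 - x1) = (10) / (4) mod 11 = 8
x3 = s^2 - x1 - x2 mod 11 = 8^2 - 2 - 6 = 1
y3 = s (x1 - x3) - y1 mod 11 = 8 * (2 - 1) - 7 = 1

P + Q = (1, 1)


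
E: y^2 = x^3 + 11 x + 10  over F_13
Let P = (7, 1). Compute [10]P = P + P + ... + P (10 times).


k = 10 = 1010_2 (binary, LSB first: 0101)
Double-and-add from P = (7, 1):
  bit 0 = 0: acc unchanged = O
  bit 1 = 1: acc = O + (0, 6) = (0, 6)
  bit 2 = 0: acc unchanged = (0, 6)
  bit 3 = 1: acc = (0, 6) + (1, 10) = (2, 12)

10P = (2, 12)


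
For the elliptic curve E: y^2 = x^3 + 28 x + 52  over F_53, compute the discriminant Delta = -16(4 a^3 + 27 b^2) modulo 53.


4 a^3 + 27 b^2 = 4*28^3 + 27*52^2 = 87808 + 73008 = 160816
Delta = -16 * (160816) = -2573056
Delta mod 53 = 41

Delta = 41 (mod 53)


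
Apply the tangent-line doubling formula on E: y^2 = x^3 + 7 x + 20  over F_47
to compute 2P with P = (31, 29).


Doubling: s = (3 x1^2 + a) / (2 y1)
s = (3*31^2 + 7) / (2*29) mod 47 = 32
x3 = s^2 - 2 x1 mod 47 = 32^2 - 2*31 = 22
y3 = s (x1 - x3) - y1 mod 47 = 32 * (31 - 22) - 29 = 24

2P = (22, 24)


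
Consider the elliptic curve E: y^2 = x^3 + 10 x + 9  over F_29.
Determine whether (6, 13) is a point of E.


Check whether y^2 = x^3 + 10 x + 9 (mod 29) for (x, y) = (6, 13).
LHS: y^2 = 13^2 mod 29 = 24
RHS: x^3 + 10 x + 9 = 6^3 + 10*6 + 9 mod 29 = 24
LHS = RHS

Yes, on the curve


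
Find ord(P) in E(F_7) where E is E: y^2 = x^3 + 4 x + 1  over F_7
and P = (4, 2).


Compute successive multiples of P until we hit O:
  1P = (4, 2)
  2P = (0, 1)
  3P = (0, 6)
  4P = (4, 5)
  5P = O

ord(P) = 5


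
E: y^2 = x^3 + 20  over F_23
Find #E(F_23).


For each x in F_23, count y with y^2 = x^3 + 0 x + 20 mod 23:
  x = 3: RHS = 1, y in [1, 22]  -> 2 point(s)
  x = 6: RHS = 6, y in [11, 12]  -> 2 point(s)
  x = 7: RHS = 18, y in [8, 15]  -> 2 point(s)
  x = 8: RHS = 3, y in [7, 16]  -> 2 point(s)
  x = 9: RHS = 13, y in [6, 17]  -> 2 point(s)
  x = 10: RHS = 8, y in [10, 13]  -> 2 point(s)
  x = 12: RHS = 0, y in [0]  -> 1 point(s)
  x = 13: RHS = 9, y in [3, 20]  -> 2 point(s)
  x = 14: RHS = 4, y in [2, 21]  -> 2 point(s)
  x = 19: RHS = 2, y in [5, 18]  -> 2 point(s)
  x = 20: RHS = 16, y in [4, 19]  -> 2 point(s)
  x = 21: RHS = 12, y in [9, 14]  -> 2 point(s)
Affine points: 23. Add the point at infinity: total = 24.

#E(F_23) = 24


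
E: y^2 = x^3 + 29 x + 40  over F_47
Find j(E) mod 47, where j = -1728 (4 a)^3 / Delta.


Delta = -16(4 a^3 + 27 b^2) mod 47 = 3
-1728 * (4 a)^3 = -1728 * (4*29)^3 mod 47 = 4
j = 4 * 3^(-1) mod 47 = 17

j = 17 (mod 47)


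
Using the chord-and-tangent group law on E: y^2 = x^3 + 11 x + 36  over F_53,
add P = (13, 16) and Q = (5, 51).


P != Q, so use the chord formula.
s = (y2 - y1) / (x2 - x1) = (35) / (45) mod 53 = 42
x3 = s^2 - x1 - x2 mod 53 = 42^2 - 13 - 5 = 50
y3 = s (x1 - x3) - y1 mod 53 = 42 * (13 - 50) - 16 = 20

P + Q = (50, 20)


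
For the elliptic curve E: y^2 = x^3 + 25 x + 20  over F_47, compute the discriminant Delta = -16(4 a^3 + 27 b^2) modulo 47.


4 a^3 + 27 b^2 = 4*25^3 + 27*20^2 = 62500 + 10800 = 73300
Delta = -16 * (73300) = -1172800
Delta mod 47 = 38

Delta = 38 (mod 47)


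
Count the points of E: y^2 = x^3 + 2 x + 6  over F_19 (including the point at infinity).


For each x in F_19, count y with y^2 = x^3 + 2 x + 6 mod 19:
  x = 0: RHS = 6, y in [5, 14]  -> 2 point(s)
  x = 1: RHS = 9, y in [3, 16]  -> 2 point(s)
  x = 3: RHS = 1, y in [1, 18]  -> 2 point(s)
  x = 6: RHS = 6, y in [5, 14]  -> 2 point(s)
  x = 10: RHS = 0, y in [0]  -> 1 point(s)
  x = 13: RHS = 6, y in [5, 14]  -> 2 point(s)
  x = 14: RHS = 4, y in [2, 17]  -> 2 point(s)
  x = 16: RHS = 11, y in [7, 12]  -> 2 point(s)
Affine points: 15. Add the point at infinity: total = 16.

#E(F_19) = 16


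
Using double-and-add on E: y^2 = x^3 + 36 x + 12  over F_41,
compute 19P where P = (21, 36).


k = 19 = 10011_2 (binary, LSB first: 11001)
Double-and-add from P = (21, 36):
  bit 0 = 1: acc = O + (21, 36) = (21, 36)
  bit 1 = 1: acc = (21, 36) + (1, 34) = (35, 20)
  bit 2 = 0: acc unchanged = (35, 20)
  bit 3 = 0: acc unchanged = (35, 20)
  bit 4 = 1: acc = (35, 20) + (40, 37) = (12, 9)

19P = (12, 9)


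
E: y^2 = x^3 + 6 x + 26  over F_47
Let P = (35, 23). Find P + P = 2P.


Doubling: s = (3 x1^2 + a) / (2 y1)
s = (3*35^2 + 6) / (2*23) mod 47 = 32
x3 = s^2 - 2 x1 mod 47 = 32^2 - 2*35 = 14
y3 = s (x1 - x3) - y1 mod 47 = 32 * (35 - 14) - 23 = 38

2P = (14, 38)


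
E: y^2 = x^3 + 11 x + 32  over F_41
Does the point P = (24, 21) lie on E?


Check whether y^2 = x^3 + 11 x + 32 (mod 41) for (x, y) = (24, 21).
LHS: y^2 = 21^2 mod 41 = 31
RHS: x^3 + 11 x + 32 = 24^3 + 11*24 + 32 mod 41 = 16
LHS != RHS

No, not on the curve


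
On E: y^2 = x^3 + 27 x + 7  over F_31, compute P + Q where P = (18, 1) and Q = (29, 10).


P != Q, so use the chord formula.
s = (y2 - y1) / (x2 - x1) = (9) / (11) mod 31 = 29
x3 = s^2 - x1 - x2 mod 31 = 29^2 - 18 - 29 = 19
y3 = s (x1 - x3) - y1 mod 31 = 29 * (18 - 19) - 1 = 1

P + Q = (19, 1)


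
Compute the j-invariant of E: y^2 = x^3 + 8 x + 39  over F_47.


Delta = -16(4 a^3 + 27 b^2) mod 47 = 26
-1728 * (4 a)^3 = -1728 * (4*8)^3 mod 47 = 5
j = 5 * 26^(-1) mod 47 = 2

j = 2 (mod 47)


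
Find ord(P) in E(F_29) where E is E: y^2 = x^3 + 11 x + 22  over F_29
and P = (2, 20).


Compute successive multiples of P until we hit O:
  1P = (2, 20)
  2P = (9, 26)
  3P = (14, 7)
  4P = (18, 7)
  5P = (10, 1)
  6P = (24, 25)
  7P = (26, 22)
  8P = (0, 14)
  ... (continuing to 39P)
  39P = O

ord(P) = 39


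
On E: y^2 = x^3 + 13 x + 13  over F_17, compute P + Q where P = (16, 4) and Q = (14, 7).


P != Q, so use the chord formula.
s = (y2 - y1) / (x2 - x1) = (3) / (15) mod 17 = 7
x3 = s^2 - x1 - x2 mod 17 = 7^2 - 16 - 14 = 2
y3 = s (x1 - x3) - y1 mod 17 = 7 * (16 - 2) - 4 = 9

P + Q = (2, 9)


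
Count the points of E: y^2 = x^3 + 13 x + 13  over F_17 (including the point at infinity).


For each x in F_17, count y with y^2 = x^3 + 13 x + 13 mod 17:
  x = 0: RHS = 13, y in [8, 9]  -> 2 point(s)
  x = 2: RHS = 13, y in [8, 9]  -> 2 point(s)
  x = 5: RHS = 16, y in [4, 13]  -> 2 point(s)
  x = 6: RHS = 1, y in [1, 16]  -> 2 point(s)
  x = 8: RHS = 0, y in [0]  -> 1 point(s)
  x = 9: RHS = 9, y in [3, 14]  -> 2 point(s)
  x = 10: RHS = 4, y in [2, 15]  -> 2 point(s)
  x = 11: RHS = 8, y in [5, 12]  -> 2 point(s)
  x = 13: RHS = 16, y in [4, 13]  -> 2 point(s)
  x = 14: RHS = 15, y in [7, 10]  -> 2 point(s)
  x = 15: RHS = 13, y in [8, 9]  -> 2 point(s)
  x = 16: RHS = 16, y in [4, 13]  -> 2 point(s)
Affine points: 23. Add the point at infinity: total = 24.

#E(F_17) = 24


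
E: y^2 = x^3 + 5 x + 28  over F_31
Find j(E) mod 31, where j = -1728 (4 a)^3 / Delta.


Delta = -16(4 a^3 + 27 b^2) mod 31 = 16
-1728 * (4 a)^3 = -1728 * (4*5)^3 mod 31 = 16
j = 16 * 16^(-1) mod 31 = 1

j = 1 (mod 31)


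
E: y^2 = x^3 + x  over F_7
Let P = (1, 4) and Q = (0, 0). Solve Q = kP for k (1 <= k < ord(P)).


Enumerate multiples of P until we hit Q = (0, 0):
  1P = (1, 4)
  2P = (0, 0)
Match found at i = 2.

k = 2


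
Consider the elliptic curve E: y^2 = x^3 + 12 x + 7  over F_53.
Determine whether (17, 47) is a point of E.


Check whether y^2 = x^3 + 12 x + 7 (mod 53) for (x, y) = (17, 47).
LHS: y^2 = 47^2 mod 53 = 36
RHS: x^3 + 12 x + 7 = 17^3 + 12*17 + 7 mod 53 = 36
LHS = RHS

Yes, on the curve


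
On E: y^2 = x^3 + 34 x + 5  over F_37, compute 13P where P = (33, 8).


k = 13 = 1101_2 (binary, LSB first: 1011)
Double-and-add from P = (33, 8):
  bit 0 = 1: acc = O + (33, 8) = (33, 8)
  bit 1 = 0: acc unchanged = (33, 8)
  bit 2 = 1: acc = (33, 8) + (2, 28) = (9, 35)
  bit 3 = 1: acc = (9, 35) + (24, 20) = (5, 35)

13P = (5, 35)


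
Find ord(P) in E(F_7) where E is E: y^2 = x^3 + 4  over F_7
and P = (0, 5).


Compute successive multiples of P until we hit O:
  1P = (0, 5)
  2P = (0, 2)
  3P = O

ord(P) = 3


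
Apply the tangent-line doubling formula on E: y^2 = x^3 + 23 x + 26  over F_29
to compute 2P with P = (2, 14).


Doubling: s = (3 x1^2 + a) / (2 y1)
s = (3*2^2 + 23) / (2*14) mod 29 = 23
x3 = s^2 - 2 x1 mod 29 = 23^2 - 2*2 = 3
y3 = s (x1 - x3) - y1 mod 29 = 23 * (2 - 3) - 14 = 21

2P = (3, 21)


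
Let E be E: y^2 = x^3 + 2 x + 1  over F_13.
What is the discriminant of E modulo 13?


4 a^3 + 27 b^2 = 4*2^3 + 27*1^2 = 32 + 27 = 59
Delta = -16 * (59) = -944
Delta mod 13 = 5

Delta = 5 (mod 13)


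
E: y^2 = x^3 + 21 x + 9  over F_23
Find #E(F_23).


For each x in F_23, count y with y^2 = x^3 + 21 x + 9 mod 23:
  x = 0: RHS = 9, y in [3, 20]  -> 2 point(s)
  x = 1: RHS = 8, y in [10, 13]  -> 2 point(s)
  x = 2: RHS = 13, y in [6, 17]  -> 2 point(s)
  x = 5: RHS = 9, y in [3, 20]  -> 2 point(s)
  x = 6: RHS = 6, y in [11, 12]  -> 2 point(s)
  x = 7: RHS = 16, y in [4, 19]  -> 2 point(s)
  x = 10: RHS = 0, y in [0]  -> 1 point(s)
  x = 13: RHS = 18, y in [8, 15]  -> 2 point(s)
  x = 16: RHS = 2, y in [5, 18]  -> 2 point(s)
  x = 17: RHS = 12, y in [9, 14]  -> 2 point(s)
  x = 18: RHS = 9, y in [3, 20]  -> 2 point(s)
Affine points: 21. Add the point at infinity: total = 22.

#E(F_23) = 22


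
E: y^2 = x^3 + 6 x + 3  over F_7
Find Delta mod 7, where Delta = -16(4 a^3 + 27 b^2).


4 a^3 + 27 b^2 = 4*6^3 + 27*3^2 = 864 + 243 = 1107
Delta = -16 * (1107) = -17712
Delta mod 7 = 5

Delta = 5 (mod 7)


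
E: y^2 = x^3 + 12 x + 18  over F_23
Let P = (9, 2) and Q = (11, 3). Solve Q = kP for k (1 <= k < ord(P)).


Enumerate multiples of P until we hit Q = (11, 3):
  1P = (9, 2)
  2P = (11, 20)
  3P = (15, 13)
  4P = (3, 9)
  5P = (13, 18)
  6P = (17, 12)
  7P = (0, 15)
  8P = (7, 13)
  9P = (20, 1)
  10P = (21, 20)
  11P = (1, 10)
  12P = (14, 3)
  13P = (12, 2)
  14P = (2, 21)
  15P = (2, 2)
  16P = (12, 21)
  17P = (14, 20)
  18P = (1, 13)
  19P = (21, 3)
  20P = (20, 22)
  21P = (7, 10)
  22P = (0, 8)
  23P = (17, 11)
  24P = (13, 5)
  25P = (3, 14)
  26P = (15, 10)
  27P = (11, 3)
Match found at i = 27.

k = 27


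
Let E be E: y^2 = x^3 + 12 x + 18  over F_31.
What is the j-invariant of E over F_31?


Delta = -16(4 a^3 + 27 b^2) mod 31 = 13
-1728 * (4 a)^3 = -1728 * (4*12)^3 mod 31 = 27
j = 27 * 13^(-1) mod 31 = 14

j = 14 (mod 31)


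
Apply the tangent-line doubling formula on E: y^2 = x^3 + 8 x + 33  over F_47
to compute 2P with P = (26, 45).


Doubling: s = (3 x1^2 + a) / (2 y1)
s = (3*26^2 + 8) / (2*45) mod 47 = 8
x3 = s^2 - 2 x1 mod 47 = 8^2 - 2*26 = 12
y3 = s (x1 - x3) - y1 mod 47 = 8 * (26 - 12) - 45 = 20

2P = (12, 20)


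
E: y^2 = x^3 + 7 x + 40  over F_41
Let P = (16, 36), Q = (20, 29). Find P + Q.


P != Q, so use the chord formula.
s = (y2 - y1) / (x2 - x1) = (34) / (4) mod 41 = 29
x3 = s^2 - x1 - x2 mod 41 = 29^2 - 16 - 20 = 26
y3 = s (x1 - x3) - y1 mod 41 = 29 * (16 - 26) - 36 = 2

P + Q = (26, 2)


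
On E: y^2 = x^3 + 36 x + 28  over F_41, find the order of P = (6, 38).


Compute successive multiples of P until we hit O:
  1P = (6, 38)
  2P = (31, 29)
  3P = (8, 7)
  4P = (11, 19)
  5P = (4, 20)
  6P = (30, 33)
  7P = (38, 37)
  8P = (37, 36)
  ... (continuing to 18P)
  18P = O

ord(P) = 18


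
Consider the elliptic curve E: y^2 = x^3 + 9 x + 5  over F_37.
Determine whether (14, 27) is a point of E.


Check whether y^2 = x^3 + 9 x + 5 (mod 37) for (x, y) = (14, 27).
LHS: y^2 = 27^2 mod 37 = 26
RHS: x^3 + 9 x + 5 = 14^3 + 9*14 + 5 mod 37 = 26
LHS = RHS

Yes, on the curve


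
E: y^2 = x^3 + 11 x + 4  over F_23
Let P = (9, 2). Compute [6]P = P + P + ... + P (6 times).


k = 6 = 110_2 (binary, LSB first: 011)
Double-and-add from P = (9, 2):
  bit 0 = 0: acc unchanged = O
  bit 1 = 1: acc = O + (18, 13) = (18, 13)
  bit 2 = 1: acc = (18, 13) + (14, 2) = (0, 2)

6P = (0, 2)


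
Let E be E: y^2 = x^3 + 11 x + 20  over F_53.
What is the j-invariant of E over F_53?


Delta = -16(4 a^3 + 27 b^2) mod 53 = 20
-1728 * (4 a)^3 = -1728 * (4*11)^3 mod 53 = 8
j = 8 * 20^(-1) mod 53 = 11

j = 11 (mod 53)


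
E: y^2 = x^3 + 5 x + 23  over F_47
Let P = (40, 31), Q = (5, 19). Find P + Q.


P != Q, so use the chord formula.
s = (y2 - y1) / (x2 - x1) = (35) / (12) mod 47 = 46
x3 = s^2 - x1 - x2 mod 47 = 46^2 - 40 - 5 = 3
y3 = s (x1 - x3) - y1 mod 47 = 46 * (40 - 3) - 31 = 26

P + Q = (3, 26)


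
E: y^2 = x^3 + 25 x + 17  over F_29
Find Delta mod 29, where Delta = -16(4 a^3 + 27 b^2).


4 a^3 + 27 b^2 = 4*25^3 + 27*17^2 = 62500 + 7803 = 70303
Delta = -16 * (70303) = -1124848
Delta mod 29 = 4

Delta = 4 (mod 29)


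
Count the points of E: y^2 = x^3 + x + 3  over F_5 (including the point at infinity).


For each x in F_5, count y with y^2 = x^3 + 1 x + 3 mod 5:
  x = 1: RHS = 0, y in [0]  -> 1 point(s)
  x = 4: RHS = 1, y in [1, 4]  -> 2 point(s)
Affine points: 3. Add the point at infinity: total = 4.

#E(F_5) = 4


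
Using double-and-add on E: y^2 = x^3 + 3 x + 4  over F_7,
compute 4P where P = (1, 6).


k = 4 = 100_2 (binary, LSB first: 001)
Double-and-add from P = (1, 6):
  bit 0 = 0: acc unchanged = O
  bit 1 = 0: acc unchanged = O
  bit 2 = 1: acc = O + (1, 1) = (1, 1)

4P = (1, 1)


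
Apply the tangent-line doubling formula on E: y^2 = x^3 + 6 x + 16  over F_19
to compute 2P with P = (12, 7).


Doubling: s = (3 x1^2 + a) / (2 y1)
s = (3*12^2 + 6) / (2*7) mod 19 = 15
x3 = s^2 - 2 x1 mod 19 = 15^2 - 2*12 = 11
y3 = s (x1 - x3) - y1 mod 19 = 15 * (12 - 11) - 7 = 8

2P = (11, 8)


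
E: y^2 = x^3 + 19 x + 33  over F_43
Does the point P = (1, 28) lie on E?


Check whether y^2 = x^3 + 19 x + 33 (mod 43) for (x, y) = (1, 28).
LHS: y^2 = 28^2 mod 43 = 10
RHS: x^3 + 19 x + 33 = 1^3 + 19*1 + 33 mod 43 = 10
LHS = RHS

Yes, on the curve


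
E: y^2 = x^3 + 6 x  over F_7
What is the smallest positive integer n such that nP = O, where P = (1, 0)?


Compute successive multiples of P until we hit O:
  1P = (1, 0)
  2P = O

ord(P) = 2


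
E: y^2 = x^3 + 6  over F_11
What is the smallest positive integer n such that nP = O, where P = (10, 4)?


Compute successive multiples of P until we hit O:
  1P = (10, 4)
  2P = (3, 0)
  3P = (10, 7)
  4P = O

ord(P) = 4


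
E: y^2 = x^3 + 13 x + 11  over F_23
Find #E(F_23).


For each x in F_23, count y with y^2 = x^3 + 13 x + 11 mod 23:
  x = 1: RHS = 2, y in [5, 18]  -> 2 point(s)
  x = 3: RHS = 8, y in [10, 13]  -> 2 point(s)
  x = 4: RHS = 12, y in [9, 14]  -> 2 point(s)
  x = 6: RHS = 6, y in [11, 12]  -> 2 point(s)
  x = 7: RHS = 8, y in [10, 13]  -> 2 point(s)
  x = 8: RHS = 6, y in [11, 12]  -> 2 point(s)
  x = 9: RHS = 6, y in [11, 12]  -> 2 point(s)
  x = 11: RHS = 13, y in [6, 17]  -> 2 point(s)
  x = 12: RHS = 9, y in [3, 20]  -> 2 point(s)
  x = 13: RHS = 8, y in [10, 13]  -> 2 point(s)
  x = 14: RHS = 16, y in [4, 19]  -> 2 point(s)
  x = 15: RHS = 16, y in [4, 19]  -> 2 point(s)
  x = 17: RHS = 16, y in [4, 19]  -> 2 point(s)
  x = 21: RHS = 0, y in [0]  -> 1 point(s)
Affine points: 27. Add the point at infinity: total = 28.

#E(F_23) = 28


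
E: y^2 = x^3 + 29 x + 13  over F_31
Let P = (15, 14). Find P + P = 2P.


Doubling: s = (3 x1^2 + a) / (2 y1)
s = (3*15^2 + 29) / (2*14) mod 31 = 3
x3 = s^2 - 2 x1 mod 31 = 3^2 - 2*15 = 10
y3 = s (x1 - x3) - y1 mod 31 = 3 * (15 - 10) - 14 = 1

2P = (10, 1)


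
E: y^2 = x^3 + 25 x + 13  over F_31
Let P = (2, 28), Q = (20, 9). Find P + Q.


P != Q, so use the chord formula.
s = (y2 - y1) / (x2 - x1) = (12) / (18) mod 31 = 11
x3 = s^2 - x1 - x2 mod 31 = 11^2 - 2 - 20 = 6
y3 = s (x1 - x3) - y1 mod 31 = 11 * (2 - 6) - 28 = 21

P + Q = (6, 21)


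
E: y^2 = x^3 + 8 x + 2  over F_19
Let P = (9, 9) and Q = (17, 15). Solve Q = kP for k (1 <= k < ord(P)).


Enumerate multiples of P until we hit Q = (17, 15):
  1P = (9, 9)
  2P = (17, 4)
  3P = (2, 8)
  4P = (15, 1)
  5P = (1, 12)
  6P = (13, 2)
  7P = (6, 0)
  8P = (13, 17)
  9P = (1, 7)
  10P = (15, 18)
  11P = (2, 11)
  12P = (17, 15)
Match found at i = 12.

k = 12


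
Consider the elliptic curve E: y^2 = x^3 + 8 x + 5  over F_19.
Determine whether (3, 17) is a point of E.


Check whether y^2 = x^3 + 8 x + 5 (mod 19) for (x, y) = (3, 17).
LHS: y^2 = 17^2 mod 19 = 4
RHS: x^3 + 8 x + 5 = 3^3 + 8*3 + 5 mod 19 = 18
LHS != RHS

No, not on the curve


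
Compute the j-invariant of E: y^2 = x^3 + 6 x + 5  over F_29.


Delta = -16(4 a^3 + 27 b^2) mod 29 = 26
-1728 * (4 a)^3 = -1728 * (4*6)^3 mod 29 = 8
j = 8 * 26^(-1) mod 29 = 7

j = 7 (mod 29)


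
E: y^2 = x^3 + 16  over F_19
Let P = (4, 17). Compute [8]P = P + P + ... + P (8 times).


k = 8 = 1000_2 (binary, LSB first: 0001)
Double-and-add from P = (4, 17):
  bit 0 = 0: acc unchanged = O
  bit 1 = 0: acc unchanged = O
  bit 2 = 0: acc unchanged = O
  bit 3 = 1: acc = O + (4, 2) = (4, 2)

8P = (4, 2)


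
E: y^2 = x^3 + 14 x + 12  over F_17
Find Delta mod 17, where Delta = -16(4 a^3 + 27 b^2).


4 a^3 + 27 b^2 = 4*14^3 + 27*12^2 = 10976 + 3888 = 14864
Delta = -16 * (14864) = -237824
Delta mod 17 = 6

Delta = 6 (mod 17)


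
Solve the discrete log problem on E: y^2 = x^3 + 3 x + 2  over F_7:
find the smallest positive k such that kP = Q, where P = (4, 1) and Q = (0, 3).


Enumerate multiples of P until we hit Q = (0, 3):
  1P = (4, 1)
  2P = (0, 3)
Match found at i = 2.

k = 2


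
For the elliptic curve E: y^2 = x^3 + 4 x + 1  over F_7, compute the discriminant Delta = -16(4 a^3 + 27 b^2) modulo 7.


4 a^3 + 27 b^2 = 4*4^3 + 27*1^2 = 256 + 27 = 283
Delta = -16 * (283) = -4528
Delta mod 7 = 1

Delta = 1 (mod 7)


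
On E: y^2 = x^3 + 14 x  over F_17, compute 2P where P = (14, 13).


Doubling: s = (3 x1^2 + a) / (2 y1)
s = (3*14^2 + 14) / (2*13) mod 17 = 14
x3 = s^2 - 2 x1 mod 17 = 14^2 - 2*14 = 15
y3 = s (x1 - x3) - y1 mod 17 = 14 * (14 - 15) - 13 = 7

2P = (15, 7)


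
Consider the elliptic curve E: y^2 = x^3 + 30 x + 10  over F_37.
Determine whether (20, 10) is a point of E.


Check whether y^2 = x^3 + 30 x + 10 (mod 37) for (x, y) = (20, 10).
LHS: y^2 = 10^2 mod 37 = 26
RHS: x^3 + 30 x + 10 = 20^3 + 30*20 + 10 mod 37 = 26
LHS = RHS

Yes, on the curve


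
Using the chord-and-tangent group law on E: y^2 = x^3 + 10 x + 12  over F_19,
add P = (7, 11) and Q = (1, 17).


P != Q, so use the chord formula.
s = (y2 - y1) / (x2 - x1) = (6) / (13) mod 19 = 18
x3 = s^2 - x1 - x2 mod 19 = 18^2 - 7 - 1 = 12
y3 = s (x1 - x3) - y1 mod 19 = 18 * (7 - 12) - 11 = 13

P + Q = (12, 13)


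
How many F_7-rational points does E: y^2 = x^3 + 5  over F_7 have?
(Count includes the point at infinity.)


For each x in F_7, count y with y^2 = x^3 + 0 x + 5 mod 7:
  x = 3: RHS = 4, y in [2, 5]  -> 2 point(s)
  x = 5: RHS = 4, y in [2, 5]  -> 2 point(s)
  x = 6: RHS = 4, y in [2, 5]  -> 2 point(s)
Affine points: 6. Add the point at infinity: total = 7.

#E(F_7) = 7


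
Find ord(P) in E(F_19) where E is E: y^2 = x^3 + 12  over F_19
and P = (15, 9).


Compute successive multiples of P until we hit O:
  1P = (15, 9)
  2P = (13, 9)
  3P = (10, 10)
  4P = (10, 9)
  5P = (13, 10)
  6P = (15, 10)
  7P = O

ord(P) = 7


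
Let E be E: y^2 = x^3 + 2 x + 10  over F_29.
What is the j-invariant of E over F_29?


Delta = -16(4 a^3 + 27 b^2) mod 29 = 20
-1728 * (4 a)^3 = -1728 * (4*2)^3 mod 29 = 25
j = 25 * 20^(-1) mod 29 = 23

j = 23 (mod 29)


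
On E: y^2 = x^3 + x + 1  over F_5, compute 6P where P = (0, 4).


k = 6 = 110_2 (binary, LSB first: 011)
Double-and-add from P = (0, 4):
  bit 0 = 0: acc unchanged = O
  bit 1 = 1: acc = O + (4, 3) = (4, 3)
  bit 2 = 1: acc = (4, 3) + (3, 1) = (2, 1)

6P = (2, 1)


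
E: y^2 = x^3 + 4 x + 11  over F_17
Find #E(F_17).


For each x in F_17, count y with y^2 = x^3 + 4 x + 11 mod 17:
  x = 1: RHS = 16, y in [4, 13]  -> 2 point(s)
  x = 3: RHS = 16, y in [4, 13]  -> 2 point(s)
  x = 6: RHS = 13, y in [8, 9]  -> 2 point(s)
  x = 7: RHS = 8, y in [5, 12]  -> 2 point(s)
  x = 11: RHS = 9, y in [3, 14]  -> 2 point(s)
  x = 12: RHS = 2, y in [6, 11]  -> 2 point(s)
  x = 13: RHS = 16, y in [4, 13]  -> 2 point(s)
Affine points: 14. Add the point at infinity: total = 15.

#E(F_17) = 15


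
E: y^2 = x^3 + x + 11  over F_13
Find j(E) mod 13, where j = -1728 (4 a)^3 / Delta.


Delta = -16(4 a^3 + 27 b^2) mod 13 = 2
-1728 * (4 a)^3 = -1728 * (4*1)^3 mod 13 = 12
j = 12 * 2^(-1) mod 13 = 6

j = 6 (mod 13)


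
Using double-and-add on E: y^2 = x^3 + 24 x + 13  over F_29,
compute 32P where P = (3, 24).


k = 32 = 100000_2 (binary, LSB first: 000001)
Double-and-add from P = (3, 24):
  bit 0 = 0: acc unchanged = O
  bit 1 = 0: acc unchanged = O
  bit 2 = 0: acc unchanged = O
  bit 3 = 0: acc unchanged = O
  bit 4 = 0: acc unchanged = O
  bit 5 = 1: acc = O + (15, 6) = (15, 6)

32P = (15, 6)


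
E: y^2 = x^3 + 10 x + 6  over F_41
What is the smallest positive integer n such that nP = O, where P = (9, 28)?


Compute successive multiples of P until we hit O:
  1P = (9, 28)
  2P = (7, 3)
  3P = (7, 38)
  4P = (9, 13)
  5P = O

ord(P) = 5


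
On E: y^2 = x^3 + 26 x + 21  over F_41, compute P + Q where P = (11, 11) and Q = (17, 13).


P != Q, so use the chord formula.
s = (y2 - y1) / (x2 - x1) = (2) / (6) mod 41 = 14
x3 = s^2 - x1 - x2 mod 41 = 14^2 - 11 - 17 = 4
y3 = s (x1 - x3) - y1 mod 41 = 14 * (11 - 4) - 11 = 5

P + Q = (4, 5)


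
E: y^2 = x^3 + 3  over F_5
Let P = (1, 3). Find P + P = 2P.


Doubling: s = (3 x1^2 + a) / (2 y1)
s = (3*1^2 + 0) / (2*3) mod 5 = 3
x3 = s^2 - 2 x1 mod 5 = 3^2 - 2*1 = 2
y3 = s (x1 - x3) - y1 mod 5 = 3 * (1 - 2) - 3 = 4

2P = (2, 4)


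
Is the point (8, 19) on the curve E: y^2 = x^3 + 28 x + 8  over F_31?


Check whether y^2 = x^3 + 28 x + 8 (mod 31) for (x, y) = (8, 19).
LHS: y^2 = 19^2 mod 31 = 20
RHS: x^3 + 28 x + 8 = 8^3 + 28*8 + 8 mod 31 = 0
LHS != RHS

No, not on the curve


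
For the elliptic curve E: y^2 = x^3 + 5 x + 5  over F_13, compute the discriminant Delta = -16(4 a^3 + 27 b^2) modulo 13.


4 a^3 + 27 b^2 = 4*5^3 + 27*5^2 = 500 + 675 = 1175
Delta = -16 * (1175) = -18800
Delta mod 13 = 11

Delta = 11 (mod 13)


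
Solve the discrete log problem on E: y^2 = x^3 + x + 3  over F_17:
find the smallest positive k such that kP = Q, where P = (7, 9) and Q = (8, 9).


Enumerate multiples of P until we hit Q = (8, 9):
  1P = (7, 9)
  2P = (11, 11)
  3P = (12, 14)
  4P = (16, 16)
  5P = (3, 13)
  6P = (8, 9)
Match found at i = 6.

k = 6


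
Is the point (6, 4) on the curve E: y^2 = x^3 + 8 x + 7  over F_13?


Check whether y^2 = x^3 + 8 x + 7 (mod 13) for (x, y) = (6, 4).
LHS: y^2 = 4^2 mod 13 = 3
RHS: x^3 + 8 x + 7 = 6^3 + 8*6 + 7 mod 13 = 11
LHS != RHS

No, not on the curve


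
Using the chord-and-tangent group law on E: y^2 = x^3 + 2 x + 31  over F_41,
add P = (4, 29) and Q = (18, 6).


P != Q, so use the chord formula.
s = (y2 - y1) / (x2 - x1) = (18) / (14) mod 41 = 13
x3 = s^2 - x1 - x2 mod 41 = 13^2 - 4 - 18 = 24
y3 = s (x1 - x3) - y1 mod 41 = 13 * (4 - 24) - 29 = 39

P + Q = (24, 39)
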